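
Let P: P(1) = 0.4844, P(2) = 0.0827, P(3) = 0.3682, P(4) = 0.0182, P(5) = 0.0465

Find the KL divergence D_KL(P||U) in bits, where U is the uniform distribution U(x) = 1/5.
0.6762 bits

U(i) = 1/5 for all i

D_KL(P||U) = Σ P(x) log₂(P(x) / (1/5))
           = Σ P(x) log₂(P(x)) + log₂(5)
           = log₂(5) - H(P)

H(P) = -Σ P(x) log₂(P(x)):
  -P(1)·log₂(P(1)) = -(0.4844)·log₂(0.4844) = 0.50655
  -P(2)·log₂(P(2)) = -(0.0827)·log₂(0.0827) = 0.29739
  -P(3)·log₂(P(3)) = -(0.3682)·log₂(0.3682) = 0.53074
  -P(4)·log₂(P(4)) = -(0.0182)·log₂(0.0182) = 0.10519
  -P(5)·log₂(P(5)) = -(0.0465)·log₂(0.0465) = 0.20584
H(P) = 0.50655 + 0.29739 + 0.53074 + 0.10519 + 0.20584 = 1.64571 bits

log₂(5) = 2.32193 bits

D_KL(P||U) = 2.32193 - 1.64571 = 0.67622 ≈ 0.6762 bits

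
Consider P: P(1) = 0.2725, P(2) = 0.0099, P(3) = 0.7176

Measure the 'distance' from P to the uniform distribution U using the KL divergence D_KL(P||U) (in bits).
0.6644 bits

U(i) = 1/3 for all i

D_KL(P||U) = Σ P(x) log₂(P(x) / (1/3))
           = Σ P(x) log₂(P(x)) + log₂(3)
           = log₂(3) - H(P)

H(P) = -Σ P(x) log₂(P(x)):
  -P(1)·log₂(P(1)) = -(0.2725)·log₂(0.2725) = 0.51112
  -P(2)·log₂(P(2)) = -(0.0099)·log₂(0.0099) = 0.06592
  -P(3)·log₂(P(3)) = -(0.7176)·log₂(0.7176) = 0.34355
H(P) = 0.51112 + 0.06592 + 0.34355 = 0.92059 bits

log₂(3) = 1.58496 bits

D_KL(P||U) = 1.58496 - 0.92059 = 0.66437 ≈ 0.6644 bits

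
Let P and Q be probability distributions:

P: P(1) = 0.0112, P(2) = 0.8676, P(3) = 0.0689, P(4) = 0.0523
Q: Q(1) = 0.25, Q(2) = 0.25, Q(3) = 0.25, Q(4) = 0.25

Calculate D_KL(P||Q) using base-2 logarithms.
1.2611 bits

D_KL(P||Q) = Σ P(x) log₂(P(x)/Q(x))

Computing term by term:
  P(1)·log₂(P(1)/Q(1)) = 0.0112·log₂(0.0112/0.25) = -0.05018
  P(2)·log₂(P(2)/Q(2)) = 0.8676·log₂(0.8676/0.25) = 1.55743
  P(3)·log₂(P(3)/Q(3)) = 0.0689·log₂(0.0689/0.25) = -0.12811
  P(4)·log₂(P(4)/Q(4)) = 0.0523·log₂(0.0523/0.25) = -0.11804

D_KL(P||Q) = -0.05018 + 1.55743 - 0.12811 - 0.11804 = 1.26110 ≈ 1.2611 bits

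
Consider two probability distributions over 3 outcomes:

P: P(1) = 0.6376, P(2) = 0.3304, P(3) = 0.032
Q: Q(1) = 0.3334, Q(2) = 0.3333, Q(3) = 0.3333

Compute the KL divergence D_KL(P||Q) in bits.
0.4841 bits

D_KL(P||Q) = Σ P(x) log₂(P(x)/Q(x))

Computing term by term:
  P(1)·log₂(P(1)/Q(1)) = 0.6376·log₂(0.6376/0.3334) = 0.59641
  P(2)·log₂(P(2)/Q(2)) = 0.3304·log₂(0.3304/0.3333) = -0.00417
  P(3)·log₂(P(3)/Q(3)) = 0.032·log₂(0.032/0.3333) = -0.10818

D_KL(P||Q) = 0.59641 - 0.00417 - 0.10818 = 0.48406 ≈ 0.4841 bits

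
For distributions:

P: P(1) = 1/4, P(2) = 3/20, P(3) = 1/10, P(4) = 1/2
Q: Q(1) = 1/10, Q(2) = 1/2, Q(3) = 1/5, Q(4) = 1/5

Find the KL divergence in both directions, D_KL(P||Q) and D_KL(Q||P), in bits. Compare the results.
D_KL(P||Q) = 0.6309 bits, D_KL(Q||P) = 0.6719 bits. D_KL(Q||P) is larger than D_KL(P||Q) by 0.0410 bits; the two directions differ.

D_KL(P||Q) = Σ P(x) log₂(P(x)/Q(x))

Computing term by term:
  P(1)·log₂(P(1)/Q(1)) = (1/4)·log₂((1/4)/(1/10)) = 0.33048
  P(2)·log₂(P(2)/Q(2)) = (3/20)·log₂((3/20)/(1/2)) = -0.26054
  P(3)·log₂(P(3)/Q(3)) = (1/10)·log₂((1/10)/(1/5)) = -0.10000
  P(4)·log₂(P(4)/Q(4)) = (1/2)·log₂((1/2)/(1/5)) = 0.66096

D_KL(P||Q) = 0.33048 - 0.26054 - 0.10000 + 0.66096 = 0.63090 ≈ 0.6309 bits

D_KL(Q||P) = Σ Q(x) log₂(Q(x)/P(x))

Computing term by term:
  Q(1)·log₂(Q(1)/P(1)) = (1/10)·log₂((1/10)/(1/4)) = -0.13219
  Q(2)·log₂(Q(2)/P(2)) = (1/2)·log₂((1/2)/(3/20)) = 0.86848
  Q(3)·log₂(Q(3)/P(3)) = (1/5)·log₂((1/5)/(1/10)) = 0.20000
  Q(4)·log₂(Q(4)/P(4)) = (1/5)·log₂((1/5)/(1/2)) = -0.26439

D_KL(Q||P) = -0.13219 + 0.86848 + 0.20000 - 0.26439 = 0.67190 ≈ 0.6719 bits

These are NOT equal (difference: 0.0410 bits). KL divergence is asymmetric: D_KL(P||Q) ≠ D_KL(Q||P) in general.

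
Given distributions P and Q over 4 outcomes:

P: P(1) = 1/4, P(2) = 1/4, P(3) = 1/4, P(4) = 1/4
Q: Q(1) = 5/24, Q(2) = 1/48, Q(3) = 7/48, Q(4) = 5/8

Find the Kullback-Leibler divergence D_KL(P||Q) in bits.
0.8259 bits

D_KL(P||Q) = Σ P(x) log₂(P(x)/Q(x))

Computing term by term:
  P(1)·log₂(P(1)/Q(1)) = (1/4)·log₂((1/4)/(5/24)) = 0.06576
  P(2)·log₂(P(2)/Q(2)) = (1/4)·log₂((1/4)/(1/48)) = 0.89624
  P(3)·log₂(P(3)/Q(3)) = (1/4)·log₂((1/4)/(7/48)) = 0.19440
  P(4)·log₂(P(4)/Q(4)) = (1/4)·log₂((1/4)/(5/8)) = -0.33048

D_KL(P||Q) = 0.06576 + 0.89624 + 0.19440 - 0.33048 = 0.82592 ≈ 0.8259 bits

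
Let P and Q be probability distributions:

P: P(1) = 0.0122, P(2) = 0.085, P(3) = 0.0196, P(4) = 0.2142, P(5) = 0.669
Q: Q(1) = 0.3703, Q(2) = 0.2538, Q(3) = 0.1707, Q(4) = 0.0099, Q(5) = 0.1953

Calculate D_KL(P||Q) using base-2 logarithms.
1.8830 bits

D_KL(P||Q) = Σ P(x) log₂(P(x)/Q(x))

Computing term by term:
  P(1)·log₂(P(1)/Q(1)) = 0.0122·log₂(0.0122/0.3703) = -0.06007
  P(2)·log₂(P(2)/Q(2)) = 0.085·log₂(0.085/0.2538) = -0.13414
  P(3)·log₂(P(3)/Q(3)) = 0.0196·log₂(0.0196/0.1707) = -0.06120
  P(4)·log₂(P(4)/Q(4)) = 0.2142·log₂(0.2142/0.0099) = 0.95006
  P(5)·log₂(P(5)/Q(5)) = 0.669·log₂(0.669/0.1953) = 1.18835

D_KL(P||Q) = -0.06007 - 0.13414 - 0.06120 + 0.95006 + 1.18835 = 1.88300 ≈ 1.8830 bits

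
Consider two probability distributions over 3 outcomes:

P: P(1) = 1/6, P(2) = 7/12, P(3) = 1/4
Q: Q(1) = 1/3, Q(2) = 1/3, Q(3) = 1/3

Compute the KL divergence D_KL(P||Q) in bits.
0.2005 bits

D_KL(P||Q) = Σ P(x) log₂(P(x)/Q(x))

Computing term by term:
  P(1)·log₂(P(1)/Q(1)) = (1/6)·log₂((1/6)/(1/3)) = -0.16667
  P(2)·log₂(P(2)/Q(2)) = (7/12)·log₂((7/12)/(1/3)) = 0.47096
  P(3)·log₂(P(3)/Q(3)) = (1/4)·log₂((1/4)/(1/3)) = -0.10376

D_KL(P||Q) = -0.16667 + 0.47096 - 0.10376 = 0.20053 ≈ 0.2005 bits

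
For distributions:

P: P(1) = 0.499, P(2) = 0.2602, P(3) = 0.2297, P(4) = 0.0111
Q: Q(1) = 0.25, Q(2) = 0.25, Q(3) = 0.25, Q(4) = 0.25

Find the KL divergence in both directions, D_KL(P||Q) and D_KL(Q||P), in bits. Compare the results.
D_KL(P||Q) = 0.4346 bits, D_KL(Q||P) = 0.8902 bits. D_KL(Q||P) is larger than D_KL(P||Q) by 0.4556 bits; the two directions differ.

D_KL(P||Q) = Σ P(x) log₂(P(x)/Q(x))

Computing term by term:
  P(1)·log₂(P(1)/Q(1)) = 0.499·log₂(0.499/0.25) = 0.49756
  P(2)·log₂(P(2)/Q(2)) = 0.2602·log₂(0.2602/0.25) = 0.01501
  P(3)·log₂(P(3)/Q(3)) = 0.2297·log₂(0.2297/0.25) = -0.02806
  P(4)·log₂(P(4)/Q(4)) = 0.0111·log₂(0.0111/0.25) = -0.04988

D_KL(P||Q) = 0.49756 + 0.01501 - 0.02806 - 0.04988 = 0.43463 ≈ 0.4346 bits

D_KL(Q||P) = Σ Q(x) log₂(Q(x)/P(x))

Computing term by term:
  Q(1)·log₂(Q(1)/P(1)) = 0.25·log₂(0.25/0.499) = -0.24928
  Q(2)·log₂(Q(2)/P(2)) = 0.25·log₂(0.25/0.2602) = -0.01442
  Q(3)·log₂(Q(3)/P(3)) = 0.25·log₂(0.25/0.2297) = 0.03054
  Q(4)·log₂(Q(4)/P(4)) = 0.25·log₂(0.25/0.0111) = 1.12332

D_KL(Q||P) = -0.24928 - 0.01442 + 0.03054 + 1.12332 = 0.89016 ≈ 0.8902 bits

These are NOT equal (difference: 0.4556 bits). KL divergence is asymmetric: D_KL(P||Q) ≠ D_KL(Q||P) in general.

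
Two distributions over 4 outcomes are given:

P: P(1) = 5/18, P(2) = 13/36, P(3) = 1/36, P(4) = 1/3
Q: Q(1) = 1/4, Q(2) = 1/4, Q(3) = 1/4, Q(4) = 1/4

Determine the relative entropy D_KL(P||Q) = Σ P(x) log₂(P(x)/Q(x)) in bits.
0.2841 bits

D_KL(P||Q) = Σ P(x) log₂(P(x)/Q(x))

Computing term by term:
  P(1)·log₂(P(1)/Q(1)) = (5/18)·log₂((5/18)/(1/4)) = 0.04222
  P(2)·log₂(P(2)/Q(2)) = (13/36)·log₂((13/36)/(1/4)) = 0.19157
  P(3)·log₂(P(3)/Q(3)) = (1/36)·log₂((1/36)/(1/4)) = -0.08805
  P(4)·log₂(P(4)/Q(4)) = (1/3)·log₂((1/3)/(1/4)) = 0.13835

D_KL(P||Q) = 0.04222 + 0.19157 - 0.08805 + 0.13835 = 0.28409 ≈ 0.2841 bits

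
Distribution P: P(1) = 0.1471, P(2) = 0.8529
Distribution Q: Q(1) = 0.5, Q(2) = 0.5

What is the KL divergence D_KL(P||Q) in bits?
0.3975 bits

D_KL(P||Q) = Σ P(x) log₂(P(x)/Q(x))

Computing term by term:
  P(1)·log₂(P(1)/Q(1)) = 0.1471·log₂(0.1471/0.5) = -0.25965
  P(2)·log₂(P(2)/Q(2)) = 0.8529·log₂(0.8529/0.5) = 0.65712

D_KL(P||Q) = -0.25965 + 0.65712 = 0.39747 ≈ 0.3975 bits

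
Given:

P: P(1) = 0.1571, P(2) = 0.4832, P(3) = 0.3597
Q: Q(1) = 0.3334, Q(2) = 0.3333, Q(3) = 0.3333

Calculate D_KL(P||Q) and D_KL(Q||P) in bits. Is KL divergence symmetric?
D_KL(P||Q) = 0.1279 bits, D_KL(Q||P) = 0.1467 bits. No, KL divergence is not symmetric.

D_KL(P||Q) = Σ P(x) log₂(P(x)/Q(x))

Computing term by term:
  P(1)·log₂(P(1)/Q(1)) = 0.1571·log₂(0.1571/0.3334) = -0.17054
  P(2)·log₂(P(2)/Q(2)) = 0.4832·log₂(0.4832/0.3333) = 0.25890
  P(3)·log₂(P(3)/Q(3)) = 0.3597·log₂(0.3597/0.3333) = 0.03956

D_KL(P||Q) = -0.17054 + 0.25890 + 0.03956 = 0.12792 ≈ 0.1279 bits

D_KL(Q||P) = Σ Q(x) log₂(Q(x)/P(x))

Computing term by term:
  Q(1)·log₂(Q(1)/P(1)) = 0.3334·log₂(0.3334/0.1571) = 0.36193
  Q(2)·log₂(Q(2)/P(2)) = 0.3333·log₂(0.3333/0.4832) = -0.17858
  Q(3)·log₂(Q(3)/P(3)) = 0.3333·log₂(0.3333/0.3597) = -0.03665

D_KL(Q||P) = 0.36193 - 0.17858 - 0.03665 = 0.14670 ≈ 0.1467 bits

These are NOT equal (difference: 0.0188 bits). KL divergence is asymmetric: D_KL(P||Q) ≠ D_KL(Q||P) in general.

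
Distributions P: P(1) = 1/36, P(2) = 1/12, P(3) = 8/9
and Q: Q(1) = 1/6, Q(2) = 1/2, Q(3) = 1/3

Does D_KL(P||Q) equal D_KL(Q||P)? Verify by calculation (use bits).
D_KL(P||Q) = 0.9706 bits, D_KL(Q||P) = 1.2516 bits. No — D_KL(P||Q) ≠ D_KL(Q||P) for this pair.

D_KL(P||Q) = Σ P(x) log₂(P(x)/Q(x))

Computing term by term:
  P(1)·log₂(P(1)/Q(1)) = (1/36)·log₂((1/36)/(1/6)) = -0.07180
  P(2)·log₂(P(2)/Q(2)) = (1/12)·log₂((1/12)/(1/2)) = -0.21541
  P(3)·log₂(P(3)/Q(3)) = (8/9)·log₂((8/9)/(1/3)) = 1.25781

D_KL(P||Q) = -0.07180 - 0.21541 + 1.25781 = 0.97060 ≈ 0.9706 bits

D_KL(Q||P) = Σ Q(x) log₂(Q(x)/P(x))

Computing term by term:
  Q(1)·log₂(Q(1)/P(1)) = (1/6)·log₂((1/6)/(1/36)) = 0.43083
  Q(2)·log₂(Q(2)/P(2)) = (1/2)·log₂((1/2)/(1/12)) = 1.29248
  Q(3)·log₂(Q(3)/P(3)) = (1/3)·log₂((1/3)/(8/9)) = -0.47168

D_KL(Q||P) = 0.43083 + 1.29248 - 0.47168 = 1.25163 ≈ 1.2516 bits

These are NOT equal (difference: 0.2810 bits). KL divergence is asymmetric: D_KL(P||Q) ≠ D_KL(Q||P) in general.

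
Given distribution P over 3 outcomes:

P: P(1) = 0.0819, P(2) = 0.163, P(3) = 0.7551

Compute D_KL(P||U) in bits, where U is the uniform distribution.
0.5567 bits

U(i) = 1/3 for all i

D_KL(P||U) = Σ P(x) log₂(P(x) / (1/3))
           = Σ P(x) log₂(P(x)) + log₂(3)
           = log₂(3) - H(P)

H(P) = -Σ P(x) log₂(P(x)):
  -P(1)·log₂(P(1)) = -(0.0819)·log₂(0.0819) = 0.29566
  -P(2)·log₂(P(2)) = -(0.163)·log₂(0.163) = 0.42658
  -P(3)·log₂(P(3)) = -(0.7551)·log₂(0.7551) = 0.30601
H(P) = 0.29566 + 0.42658 + 0.30601 = 1.02825 bits

log₂(3) = 1.58496 bits

D_KL(P||U) = 1.58496 - 1.02825 = 0.55671 ≈ 0.5567 bits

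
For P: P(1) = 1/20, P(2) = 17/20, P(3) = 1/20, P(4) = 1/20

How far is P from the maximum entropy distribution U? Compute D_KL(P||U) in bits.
1.1524 bits

U(i) = 1/4 for all i

D_KL(P||U) = Σ P(x) log₂(P(x) / (1/4))
           = Σ P(x) log₂(P(x)) + log₂(4)
           = log₂(4) - H(P)

H(P) = -Σ P(x) log₂(P(x)):
  -P(1)·log₂(P(1)) = -(1/20)·log₂(1/20) = 0.21610
  -P(2)·log₂(P(2)) = -(17/20)·log₂(17/20) = 0.19930
  -P(3)·log₂(P(3)) = -(1/20)·log₂(1/20) = 0.21610
  -P(4)·log₂(P(4)) = -(1/20)·log₂(1/20) = 0.21610
H(P) = 0.21610 + 0.19930 + 0.21610 + 0.21610 = 0.84760 bits

log₂(4) = 2.00000 bits

D_KL(P||U) = 2.00000 - 0.84760 = 1.15240 ≈ 1.1524 bits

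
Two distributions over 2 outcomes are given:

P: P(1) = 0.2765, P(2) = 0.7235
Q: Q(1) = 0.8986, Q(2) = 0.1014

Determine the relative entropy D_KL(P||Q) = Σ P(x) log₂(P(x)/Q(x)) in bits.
1.5809 bits

D_KL(P||Q) = Σ P(x) log₂(P(x)/Q(x))

Computing term by term:
  P(1)·log₂(P(1)/Q(1)) = 0.2765·log₂(0.2765/0.8986) = -0.47016
  P(2)·log₂(P(2)/Q(2)) = 0.7235·log₂(0.7235/0.1014) = 2.05108

D_KL(P||Q) = -0.47016 + 2.05108 = 1.58092 ≈ 1.5809 bits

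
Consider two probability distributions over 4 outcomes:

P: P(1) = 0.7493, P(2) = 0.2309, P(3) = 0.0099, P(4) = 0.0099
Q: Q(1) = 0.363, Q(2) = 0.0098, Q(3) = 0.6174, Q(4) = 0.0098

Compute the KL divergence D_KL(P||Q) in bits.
1.7771 bits

D_KL(P||Q) = Σ P(x) log₂(P(x)/Q(x))

Computing term by term:
  P(1)·log₂(P(1)/Q(1)) = 0.7493·log₂(0.7493/0.363) = 0.78345
  P(2)·log₂(P(2)/Q(2)) = 0.2309·log₂(0.2309/0.0098) = 1.05252
  P(3)·log₂(P(3)/Q(3)) = 0.0099·log₂(0.0099/0.6174) = -0.05903
  P(4)·log₂(P(4)/Q(4)) = 0.0099·log₂(0.0099/0.0098) = 0.00015

D_KL(P||Q) = 0.78345 + 1.05252 - 0.05903 + 0.00015 = 1.77709 ≈ 1.7771 bits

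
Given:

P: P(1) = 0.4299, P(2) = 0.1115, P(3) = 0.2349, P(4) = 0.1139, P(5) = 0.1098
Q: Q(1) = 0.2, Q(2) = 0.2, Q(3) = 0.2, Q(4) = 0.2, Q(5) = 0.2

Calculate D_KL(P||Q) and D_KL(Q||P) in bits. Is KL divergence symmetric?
D_KL(P||Q) = 0.2476 bits, D_KL(Q||P) = 0.2369 bits. No, KL divergence is not symmetric.

D_KL(P||Q) = Σ P(x) log₂(P(x)/Q(x))

Computing term by term:
  P(1)·log₂(P(1)/Q(1)) = 0.4299·log₂(0.4299/0.2) = 0.47461
  P(2)·log₂(P(2)/Q(2)) = 0.1115·log₂(0.1115/0.2) = -0.09399
  P(3)·log₂(P(3)/Q(3)) = 0.2349·log₂(0.2349/0.2) = 0.05451
  P(4)·log₂(P(4)/Q(4)) = 0.1139·log₂(0.1139/0.2) = -0.09251
  P(5)·log₂(P(5)/Q(5)) = 0.1098·log₂(0.1098/0.2) = -0.09499

D_KL(P||Q) = 0.47461 - 0.09399 + 0.05451 - 0.09251 - 0.09499 = 0.24763 ≈ 0.2476 bits

D_KL(Q||P) = Σ Q(x) log₂(Q(x)/P(x))

Computing term by term:
  Q(1)·log₂(Q(1)/P(1)) = 0.2·log₂(0.2/0.4299) = -0.22080
  Q(2)·log₂(Q(2)/P(2)) = 0.2·log₂(0.2/0.1115) = 0.16859
  Q(3)·log₂(Q(3)/P(3)) = 0.2·log₂(0.2/0.2349) = -0.04641
  Q(4)·log₂(Q(4)/P(4)) = 0.2·log₂(0.2/0.1139) = 0.16245
  Q(5)·log₂(Q(5)/P(5)) = 0.2·log₂(0.2/0.1098) = 0.17302

D_KL(Q||P) = -0.22080 + 0.16859 - 0.04641 + 0.16245 + 0.17302 = 0.23685 ≈ 0.2369 bits

These are NOT equal (difference: 0.0107 bits). KL divergence is asymmetric: D_KL(P||Q) ≠ D_KL(Q||P) in general.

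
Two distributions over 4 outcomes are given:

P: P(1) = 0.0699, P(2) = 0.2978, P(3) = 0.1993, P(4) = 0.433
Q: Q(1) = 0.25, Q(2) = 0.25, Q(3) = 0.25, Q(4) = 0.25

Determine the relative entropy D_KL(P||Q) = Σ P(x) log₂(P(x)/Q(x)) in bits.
0.2246 bits

D_KL(P||Q) = Σ P(x) log₂(P(x)/Q(x))

Computing term by term:
  P(1)·log₂(P(1)/Q(1)) = 0.0699·log₂(0.0699/0.25) = -0.12852
  P(2)·log₂(P(2)/Q(2)) = 0.2978·log₂(0.2978/0.25) = 0.07517
  P(3)·log₂(P(3)/Q(3)) = 0.1993·log₂(0.1993/0.25) = -0.06517
  P(4)·log₂(P(4)/Q(4)) = 0.433·log₂(0.433/0.25) = 0.34313

D_KL(P||Q) = -0.12852 + 0.07517 - 0.06517 + 0.34313 = 0.22461 ≈ 0.2246 bits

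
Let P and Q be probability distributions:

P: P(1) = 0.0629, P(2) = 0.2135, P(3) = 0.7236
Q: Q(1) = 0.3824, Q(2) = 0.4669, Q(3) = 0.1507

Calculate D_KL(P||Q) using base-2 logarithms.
1.2331 bits

D_KL(P||Q) = Σ P(x) log₂(P(x)/Q(x))

Computing term by term:
  P(1)·log₂(P(1)/Q(1)) = 0.0629·log₂(0.0629/0.3824) = -0.16379
  P(2)·log₂(P(2)/Q(2)) = 0.2135·log₂(0.2135/0.4669) = -0.24102
  P(3)·log₂(P(3)/Q(3)) = 0.7236·log₂(0.7236/0.1507) = 1.63788

D_KL(P||Q) = -0.16379 - 0.24102 + 1.63788 = 1.23307 ≈ 1.2331 bits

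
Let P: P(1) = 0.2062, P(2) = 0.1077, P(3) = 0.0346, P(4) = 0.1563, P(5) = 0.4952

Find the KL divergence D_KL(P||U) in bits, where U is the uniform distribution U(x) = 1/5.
0.4175 bits

U(i) = 1/5 for all i

D_KL(P||U) = Σ P(x) log₂(P(x) / (1/5))
           = Σ P(x) log₂(P(x)) + log₂(5)
           = log₂(5) - H(P)

H(P) = -Σ P(x) log₂(P(x)):
  -P(1)·log₂(P(1)) = -(0.2062)·log₂(0.2062) = 0.46970
  -P(2)·log₂(P(2)) = -(0.1077)·log₂(0.1077) = 0.34625
  -P(3)·log₂(P(3)) = -(0.0346)·log₂(0.0346) = 0.16792
  -P(4)·log₂(P(4)) = -(0.1563)·log₂(0.1563) = 0.41851
  -P(5)·log₂(P(5)) = -(0.4952)·log₂(0.4952) = 0.50209
H(P) = 0.46970 + 0.34625 + 0.16792 + 0.41851 + 0.50209 = 1.90447 bits

log₂(5) = 2.32193 bits

D_KL(P||U) = 2.32193 - 1.90447 = 0.41746 ≈ 0.4175 bits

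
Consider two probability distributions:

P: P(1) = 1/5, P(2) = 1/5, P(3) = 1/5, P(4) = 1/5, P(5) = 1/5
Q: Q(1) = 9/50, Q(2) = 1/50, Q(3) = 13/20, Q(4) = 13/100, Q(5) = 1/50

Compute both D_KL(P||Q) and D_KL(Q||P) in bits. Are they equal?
D_KL(P||Q) = 1.1434 bits, D_KL(Q||P) = 0.8643 bits. No, they are not equal.

D_KL(P||Q) = Σ P(x) log₂(P(x)/Q(x))

Computing term by term:
  P(1)·log₂(P(1)/Q(1)) = (1/5)·log₂((1/5)/(9/50)) = 0.03040
  P(2)·log₂(P(2)/Q(2)) = (1/5)·log₂((1/5)/(1/50)) = 0.66439
  P(3)·log₂(P(3)/Q(3)) = (1/5)·log₂((1/5)/(13/20)) = -0.34009
  P(4)·log₂(P(4)/Q(4)) = (1/5)·log₂((1/5)/(13/100)) = 0.12430
  P(5)·log₂(P(5)/Q(5)) = (1/5)·log₂((1/5)/(1/50)) = 0.66439

D_KL(P||Q) = 0.03040 + 0.66439 - 0.34009 + 0.12430 + 0.66439 = 1.14339 ≈ 1.1434 bits

D_KL(Q||P) = Σ Q(x) log₂(Q(x)/P(x))

Computing term by term:
  Q(1)·log₂(Q(1)/P(1)) = (9/50)·log₂((9/50)/(1/5)) = -0.02736
  Q(2)·log₂(Q(2)/P(2)) = (1/50)·log₂((1/50)/(1/5)) = -0.06644
  Q(3)·log₂(Q(3)/P(3)) = (13/20)·log₂((13/20)/(1/5)) = 1.10529
  Q(4)·log₂(Q(4)/P(4)) = (13/100)·log₂((13/100)/(1/5)) = -0.08079
  Q(5)·log₂(Q(5)/P(5)) = (1/50)·log₂((1/50)/(1/5)) = -0.06644

D_KL(Q||P) = -0.02736 - 0.06644 + 1.10529 - 0.08079 - 0.06644 = 0.86426 ≈ 0.8643 bits

These are NOT equal (difference: 0.2791 bits). KL divergence is asymmetric: D_KL(P||Q) ≠ D_KL(Q||P) in general.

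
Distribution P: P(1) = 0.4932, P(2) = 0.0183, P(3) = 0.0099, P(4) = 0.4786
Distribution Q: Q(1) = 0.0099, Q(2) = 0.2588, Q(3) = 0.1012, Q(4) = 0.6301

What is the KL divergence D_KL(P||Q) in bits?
2.4879 bits

D_KL(P||Q) = Σ P(x) log₂(P(x)/Q(x))

Computing term by term:
  P(1)·log₂(P(1)/Q(1)) = 0.4932·log₂(0.4932/0.0099) = 2.78096
  P(2)·log₂(P(2)/Q(2)) = 0.0183·log₂(0.0183/0.2588) = -0.06994
  P(3)·log₂(P(3)/Q(3)) = 0.0099·log₂(0.0099/0.1012) = -0.03320
  P(4)·log₂(P(4)/Q(4)) = 0.4786·log₂(0.4786/0.6301) = -0.18989

D_KL(P||Q) = 2.78096 - 0.06994 - 0.03320 - 0.18989 = 2.48793 ≈ 2.4879 bits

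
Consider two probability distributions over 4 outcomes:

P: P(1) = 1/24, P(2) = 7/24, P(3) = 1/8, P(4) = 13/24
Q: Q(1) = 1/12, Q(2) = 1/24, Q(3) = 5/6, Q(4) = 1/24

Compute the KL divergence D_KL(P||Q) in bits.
2.4394 bits

D_KL(P||Q) = Σ P(x) log₂(P(x)/Q(x))

Computing term by term:
  P(1)·log₂(P(1)/Q(1)) = (1/24)·log₂((1/24)/(1/12)) = -0.04167
  P(2)·log₂(P(2)/Q(2)) = (7/24)·log₂((7/24)/(1/24)) = 0.81881
  P(3)·log₂(P(3)/Q(3)) = (1/8)·log₂((1/8)/(5/6)) = -0.34212
  P(4)·log₂(P(4)/Q(4)) = (13/24)·log₂((13/24)/(1/24)) = 2.00440

D_KL(P||Q) = -0.04167 + 0.81881 - 0.34212 + 2.00440 = 2.43942 ≈ 2.4394 bits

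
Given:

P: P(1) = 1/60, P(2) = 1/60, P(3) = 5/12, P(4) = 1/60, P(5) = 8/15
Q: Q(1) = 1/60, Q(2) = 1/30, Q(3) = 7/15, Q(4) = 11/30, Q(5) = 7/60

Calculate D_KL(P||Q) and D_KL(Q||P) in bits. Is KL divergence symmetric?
D_KL(P||Q) = 1.0103 bits, D_KL(Q||P) = 1.4889 bits. No, KL divergence is not symmetric.

D_KL(P||Q) = Σ P(x) log₂(P(x)/Q(x))

Computing term by term:
  P(1)·log₂(P(1)/Q(1)) = (1/60)·log₂((1/60)/(1/60)) = 0.00000
  P(2)·log₂(P(2)/Q(2)) = (1/60)·log₂((1/60)/(1/30)) = -0.01667
  P(3)·log₂(P(3)/Q(3)) = (5/12)·log₂((5/12)/(7/15)) = -0.06812
  P(4)·log₂(P(4)/Q(4)) = (1/60)·log₂((1/60)/(11/30)) = -0.07432
  P(5)·log₂(P(5)/Q(5)) = (8/15)·log₂((8/15)/(7/60)) = 1.16941

D_KL(P||Q) = 0.00000 - 0.01667 - 0.06812 - 0.07432 + 1.16941 = 1.01030 ≈ 1.0103 bits

D_KL(Q||P) = Σ Q(x) log₂(Q(x)/P(x))

Computing term by term:
  Q(1)·log₂(Q(1)/P(1)) = (1/60)·log₂((1/60)/(1/60)) = 0.00000
  Q(2)·log₂(Q(2)/P(2)) = (1/30)·log₂((1/30)/(1/60)) = 0.03333
  Q(3)·log₂(Q(3)/P(3)) = (7/15)·log₂((7/15)/(5/12)) = 0.07630
  Q(4)·log₂(Q(4)/P(4)) = (11/30)·log₂((11/30)/(1/60)) = 1.63512
  Q(5)·log₂(Q(5)/P(5)) = (7/60)·log₂((7/60)/(8/15)) = -0.25581

D_KL(Q||P) = 0.00000 + 0.03333 + 0.07630 + 1.63512 - 0.25581 = 1.48894 ≈ 1.4889 bits

These are NOT equal (difference: 0.4786 bits). KL divergence is asymmetric: D_KL(P||Q) ≠ D_KL(Q||P) in general.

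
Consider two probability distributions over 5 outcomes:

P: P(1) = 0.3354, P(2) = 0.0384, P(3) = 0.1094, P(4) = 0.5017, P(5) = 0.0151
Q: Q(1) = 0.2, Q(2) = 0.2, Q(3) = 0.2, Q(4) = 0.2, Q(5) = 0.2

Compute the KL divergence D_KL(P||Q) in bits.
0.6729 bits

D_KL(P||Q) = Σ P(x) log₂(P(x)/Q(x))

Computing term by term:
  P(1)·log₂(P(1)/Q(1)) = 0.3354·log₂(0.3354/0.2) = 0.25017
  P(2)·log₂(P(2)/Q(2)) = 0.0384·log₂(0.0384/0.2) = -0.09142
  P(3)·log₂(P(3)/Q(3)) = 0.1094·log₂(0.1094/0.2) = -0.09522
  P(4)·log₂(P(4)/Q(4)) = 0.5017·log₂(0.5017/0.2) = 0.66567
  P(5)·log₂(P(5)/Q(5)) = 0.0151·log₂(0.0151/0.2) = -0.05628

D_KL(P||Q) = 0.25017 - 0.09142 - 0.09522 + 0.66567 - 0.05628 = 0.67292 ≈ 0.6729 bits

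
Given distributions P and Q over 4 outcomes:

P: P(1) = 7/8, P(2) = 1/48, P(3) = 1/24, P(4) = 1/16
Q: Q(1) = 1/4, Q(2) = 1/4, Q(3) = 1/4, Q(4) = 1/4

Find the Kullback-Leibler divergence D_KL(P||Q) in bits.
1.2740 bits

D_KL(P||Q) = Σ P(x) log₂(P(x)/Q(x))

Computing term by term:
  P(1)·log₂(P(1)/Q(1)) = (7/8)·log₂((7/8)/(1/4)) = 1.58144
  P(2)·log₂(P(2)/Q(2)) = (1/48)·log₂((1/48)/(1/4)) = -0.07469
  P(3)·log₂(P(3)/Q(3)) = (1/24)·log₂((1/24)/(1/4)) = -0.10771
  P(4)·log₂(P(4)/Q(4)) = (1/16)·log₂((1/16)/(1/4)) = -0.12500

D_KL(P||Q) = 1.58144 - 0.07469 - 0.10771 - 0.12500 = 1.27404 ≈ 1.2740 bits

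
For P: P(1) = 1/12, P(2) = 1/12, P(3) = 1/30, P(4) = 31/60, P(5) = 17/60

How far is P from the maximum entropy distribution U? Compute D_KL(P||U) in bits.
0.5531 bits

U(i) = 1/5 for all i

D_KL(P||U) = Σ P(x) log₂(P(x) / (1/5))
           = Σ P(x) log₂(P(x)) + log₂(5)
           = log₂(5) - H(P)

H(P) = -Σ P(x) log₂(P(x)):
  -P(1)·log₂(P(1)) = -(1/12)·log₂(1/12) = 0.29875
  -P(2)·log₂(P(2)) = -(1/12)·log₂(1/12) = 0.29875
  -P(3)·log₂(P(3)) = -(1/30)·log₂(1/30) = 0.16356
  -P(4)·log₂(P(4)) = -(31/60)·log₂(31/60) = 0.49223
  -P(5)·log₂(P(5)) = -(17/60)·log₂(17/60) = 0.51550
H(P) = 0.29875 + 0.29875 + 0.16356 + 0.49223 + 0.51550 = 1.76879 bits

log₂(5) = 2.32193 bits

D_KL(P||U) = 2.32193 - 1.76879 = 0.55314 ≈ 0.5531 bits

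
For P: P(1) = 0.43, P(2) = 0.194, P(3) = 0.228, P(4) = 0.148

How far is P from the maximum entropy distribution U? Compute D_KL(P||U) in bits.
0.1232 bits

U(i) = 1/4 for all i

D_KL(P||U) = Σ P(x) log₂(P(x) / (1/4))
           = Σ P(x) log₂(P(x)) + log₂(4)
           = log₂(4) - H(P)

H(P) = -Σ P(x) log₂(P(x)):
  -P(1)·log₂(P(1)) = -(0.43)·log₂(0.43) = 0.52356
  -P(2)·log₂(P(2)) = -(0.194)·log₂(0.194) = 0.45898
  -P(3)·log₂(P(3)) = -(0.228)·log₂(0.228) = 0.48630
  -P(4)·log₂(P(4)) = -(0.148)·log₂(0.148) = 0.40794
H(P) = 0.52356 + 0.45898 + 0.48630 + 0.40794 = 1.87678 bits

log₂(4) = 2.00000 bits

D_KL(P||U) = 2.00000 - 1.87678 = 0.12322 ≈ 0.1232 bits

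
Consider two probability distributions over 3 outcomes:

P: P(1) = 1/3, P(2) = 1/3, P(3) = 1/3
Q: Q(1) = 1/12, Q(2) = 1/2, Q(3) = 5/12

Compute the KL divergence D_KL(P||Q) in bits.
0.3644 bits

D_KL(P||Q) = Σ P(x) log₂(P(x)/Q(x))

Computing term by term:
  P(1)·log₂(P(1)/Q(1)) = (1/3)·log₂((1/3)/(1/12)) = 0.66667
  P(2)·log₂(P(2)/Q(2)) = (1/3)·log₂((1/3)/(1/2)) = -0.19499
  P(3)·log₂(P(3)/Q(3)) = (1/3)·log₂((1/3)/(5/12)) = -0.10731

D_KL(P||Q) = 0.66667 - 0.19499 - 0.10731 = 0.36437 ≈ 0.3644 bits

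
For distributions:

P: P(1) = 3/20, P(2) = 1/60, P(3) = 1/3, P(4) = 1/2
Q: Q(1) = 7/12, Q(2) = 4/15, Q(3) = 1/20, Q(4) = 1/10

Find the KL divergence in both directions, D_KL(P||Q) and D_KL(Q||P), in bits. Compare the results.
D_KL(P||Q) = 1.7127 bits, D_KL(Q||P) = 1.8406 bits. D_KL(Q||P) is larger than D_KL(P||Q) by 0.1279 bits; the two directions differ.

D_KL(P||Q) = Σ P(x) log₂(P(x)/Q(x))

Computing term by term:
  P(1)·log₂(P(1)/Q(1)) = (3/20)·log₂((3/20)/(7/12)) = -0.29390
  P(2)·log₂(P(2)/Q(2)) = (1/60)·log₂((1/60)/(4/15)) = -0.06667
  P(3)·log₂(P(3)/Q(3)) = (1/3)·log₂((1/3)/(1/20)) = 0.91232
  P(4)·log₂(P(4)/Q(4)) = (1/2)·log₂((1/2)/(1/10)) = 1.16096

D_KL(P||Q) = -0.29390 - 0.06667 + 0.91232 + 1.16096 = 1.71271 ≈ 1.7127 bits

D_KL(Q||P) = Σ Q(x) log₂(Q(x)/P(x))

Computing term by term:
  Q(1)·log₂(Q(1)/P(1)) = (7/12)·log₂((7/12)/(3/20)) = 1.14296
  Q(2)·log₂(Q(2)/P(2)) = (4/15)·log₂((4/15)/(1/60)) = 1.06667
  Q(3)·log₂(Q(3)/P(3)) = (1/20)·log₂((1/20)/(1/3)) = -0.13685
  Q(4)·log₂(Q(4)/P(4)) = (1/10)·log₂((1/10)/(1/2)) = -0.23219

D_KL(Q||P) = 1.14296 + 1.06667 - 0.13685 - 0.23219 = 1.84059 ≈ 1.8406 bits

These are NOT equal (difference: 0.1279 bits). KL divergence is asymmetric: D_KL(P||Q) ≠ D_KL(Q||P) in general.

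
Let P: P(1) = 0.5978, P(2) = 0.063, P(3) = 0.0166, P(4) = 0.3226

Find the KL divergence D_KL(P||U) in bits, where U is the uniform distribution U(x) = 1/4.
0.6803 bits

U(i) = 1/4 for all i

D_KL(P||U) = Σ P(x) log₂(P(x) / (1/4))
           = Σ P(x) log₂(P(x)) + log₂(4)
           = log₂(4) - H(P)

H(P) = -Σ P(x) log₂(P(x)):
  -P(1)·log₂(P(1)) = -(0.5978)·log₂(0.5978) = 0.44373
  -P(2)·log₂(P(2)) = -(0.063)·log₂(0.063) = 0.25128
  -P(3)·log₂(P(3)) = -(0.0166)·log₂(0.0166) = 0.09815
  -P(4)·log₂(P(4)) = -(0.3226)·log₂(0.3226) = 0.52654
H(P) = 0.44373 + 0.25128 + 0.09815 + 0.52654 = 1.31970 bits

log₂(4) = 2.00000 bits

D_KL(P||U) = 2.00000 - 1.31970 = 0.68030 ≈ 0.6803 bits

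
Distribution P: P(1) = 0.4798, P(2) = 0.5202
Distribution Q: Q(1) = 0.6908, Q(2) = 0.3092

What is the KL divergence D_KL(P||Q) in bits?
0.1381 bits

D_KL(P||Q) = Σ P(x) log₂(P(x)/Q(x))

Computing term by term:
  P(1)·log₂(P(1)/Q(1)) = 0.4798·log₂(0.4798/0.6908) = -0.25230
  P(2)·log₂(P(2)/Q(2)) = 0.5202·log₂(0.5202/0.3092) = 0.39042

D_KL(P||Q) = -0.25230 + 0.39042 = 0.13812 ≈ 0.1381 bits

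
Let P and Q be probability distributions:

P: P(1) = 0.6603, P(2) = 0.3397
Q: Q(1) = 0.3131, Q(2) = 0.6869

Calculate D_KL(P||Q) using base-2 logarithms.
0.3657 bits

D_KL(P||Q) = Σ P(x) log₂(P(x)/Q(x))

Computing term by term:
  P(1)·log₂(P(1)/Q(1)) = 0.6603·log₂(0.6603/0.3131) = 0.71081
  P(2)·log₂(P(2)/Q(2)) = 0.3397·log₂(0.3397/0.6869) = -0.34508

D_KL(P||Q) = 0.71081 - 0.34508 = 0.36573 ≈ 0.3657 bits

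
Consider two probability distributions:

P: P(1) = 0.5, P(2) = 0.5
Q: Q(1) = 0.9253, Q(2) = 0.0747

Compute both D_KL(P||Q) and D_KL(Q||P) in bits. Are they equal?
D_KL(P||Q) = 0.9274 bits, D_KL(Q||P) = 0.6168 bits. No, they are not equal.

D_KL(P||Q) = Σ P(x) log₂(P(x)/Q(x))

Computing term by term:
  P(1)·log₂(P(1)/Q(1)) = 0.5·log₂(0.5/0.9253) = -0.44400
  P(2)·log₂(P(2)/Q(2)) = 0.5·log₂(0.5/0.0747) = 1.37137

D_KL(P||Q) = -0.44400 + 1.37137 = 0.92737 ≈ 0.9274 bits

D_KL(Q||P) = Σ Q(x) log₂(Q(x)/P(x))

Computing term by term:
  Q(1)·log₂(Q(1)/P(1)) = 0.9253·log₂(0.9253/0.5) = 0.82166
  Q(2)·log₂(Q(2)/P(2)) = 0.0747·log₂(0.0747/0.5) = -0.20488

D_KL(Q||P) = 0.82166 - 0.20488 = 0.61678 ≈ 0.6168 bits

These are NOT equal (difference: 0.3106 bits). KL divergence is asymmetric: D_KL(P||Q) ≠ D_KL(Q||P) in general.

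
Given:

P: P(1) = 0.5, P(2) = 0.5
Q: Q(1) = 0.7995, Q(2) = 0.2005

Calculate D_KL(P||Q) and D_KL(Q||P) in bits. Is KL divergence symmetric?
D_KL(P||Q) = 0.3206 bits, D_KL(Q||P) = 0.2771 bits. No, KL divergence is not symmetric.

D_KL(P||Q) = Σ P(x) log₂(P(x)/Q(x))

Computing term by term:
  P(1)·log₂(P(1)/Q(1)) = 0.5·log₂(0.5/0.7995) = -0.33858
  P(2)·log₂(P(2)/Q(2)) = 0.5·log₂(0.5/0.2005) = 0.65916

D_KL(P||Q) = -0.33858 + 0.65916 = 0.32058 ≈ 0.3206 bits

D_KL(Q||P) = Σ Q(x) log₂(Q(x)/P(x))

Computing term by term:
  Q(1)·log₂(Q(1)/P(1)) = 0.7995·log₂(0.7995/0.5) = 0.54140
  Q(2)·log₂(Q(2)/P(2)) = 0.2005·log₂(0.2005/0.5) = -0.26432

D_KL(Q||P) = 0.54140 - 0.26432 = 0.27708 ≈ 0.2771 bits

These are NOT equal (difference: 0.0435 bits). KL divergence is asymmetric: D_KL(P||Q) ≠ D_KL(Q||P) in general.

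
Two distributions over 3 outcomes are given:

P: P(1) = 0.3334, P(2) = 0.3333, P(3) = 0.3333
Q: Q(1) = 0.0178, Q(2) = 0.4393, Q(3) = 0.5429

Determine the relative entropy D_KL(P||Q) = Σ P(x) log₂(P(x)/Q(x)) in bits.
1.0420 bits

D_KL(P||Q) = Σ P(x) log₂(P(x)/Q(x))

Computing term by term:
  P(1)·log₂(P(1)/Q(1)) = 0.3334·log₂(0.3334/0.0178) = 1.40938
  P(2)·log₂(P(2)/Q(2)) = 0.3333·log₂(0.3333/0.4393) = -0.13278
  P(3)·log₂(P(3)/Q(3)) = 0.3333·log₂(0.3333/0.5429) = -0.23460

D_KL(P||Q) = 1.40938 - 0.13278 - 0.23460 = 1.04200 ≈ 1.0420 bits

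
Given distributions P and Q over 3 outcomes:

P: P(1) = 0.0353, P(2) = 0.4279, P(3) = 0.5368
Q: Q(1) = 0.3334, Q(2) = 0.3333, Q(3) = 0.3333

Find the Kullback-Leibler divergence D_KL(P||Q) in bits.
0.4090 bits

D_KL(P||Q) = Σ P(x) log₂(P(x)/Q(x))

Computing term by term:
  P(1)·log₂(P(1)/Q(1)) = 0.0353·log₂(0.0353/0.3334) = -0.11435
  P(2)·log₂(P(2)/Q(2)) = 0.4279·log₂(0.4279/0.3333) = 0.15424
  P(3)·log₂(P(3)/Q(3)) = 0.5368·log₂(0.5368/0.3333) = 0.36908

D_KL(P||Q) = -0.11435 + 0.15424 + 0.36908 = 0.40897 ≈ 0.4090 bits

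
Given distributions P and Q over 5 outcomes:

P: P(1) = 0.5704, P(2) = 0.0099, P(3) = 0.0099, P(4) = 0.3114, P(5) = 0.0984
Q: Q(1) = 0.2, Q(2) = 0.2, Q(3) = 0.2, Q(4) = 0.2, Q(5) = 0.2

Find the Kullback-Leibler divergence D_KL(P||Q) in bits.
0.8748 bits

D_KL(P||Q) = Σ P(x) log₂(P(x)/Q(x))

Computing term by term:
  P(1)·log₂(P(1)/Q(1)) = 0.5704·log₂(0.5704/0.2) = 0.86243
  P(2)·log₂(P(2)/Q(2)) = 0.0099·log₂(0.0099/0.2) = -0.04293
  P(3)·log₂(P(3)/Q(3)) = 0.0099·log₂(0.0099/0.2) = -0.04293
  P(4)·log₂(P(4)/Q(4)) = 0.3114·log₂(0.3114/0.2) = 0.19891
  P(5)·log₂(P(5)/Q(5)) = 0.0984·log₂(0.0984/0.2) = -0.10069

D_KL(P||Q) = 0.86243 - 0.04293 - 0.04293 + 0.19891 - 0.10069 = 0.87479 ≈ 0.8748 bits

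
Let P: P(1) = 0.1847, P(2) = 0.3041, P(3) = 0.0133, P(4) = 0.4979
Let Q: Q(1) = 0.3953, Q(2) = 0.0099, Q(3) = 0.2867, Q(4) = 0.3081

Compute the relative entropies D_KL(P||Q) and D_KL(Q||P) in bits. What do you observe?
D_KL(P||Q) = 1.5856 bits, D_KL(Q||P) = 1.4418 bits. The two directions give different values (D_KL(P||Q) exceeds D_KL(Q||P) by 0.1438 bits): KL divergence is asymmetric.

D_KL(P||Q) = Σ P(x) log₂(P(x)/Q(x))

Computing term by term:
  P(1)·log₂(P(1)/Q(1)) = 0.1847·log₂(0.1847/0.3953) = -0.20276
  P(2)·log₂(P(2)/Q(2)) = 0.3041·log₂(0.3041/0.0099) = 1.50255
  P(3)·log₂(P(3)/Q(3)) = 0.0133·log₂(0.0133/0.2867) = -0.05892
  P(4)·log₂(P(4)/Q(4)) = 0.4979·log₂(0.4979/0.3081) = 0.34477

D_KL(P||Q) = -0.20276 + 1.50255 - 0.05892 + 0.34477 = 1.58564 ≈ 1.5856 bits

D_KL(Q||P) = Σ Q(x) log₂(Q(x)/P(x))

Computing term by term:
  Q(1)·log₂(Q(1)/P(1)) = 0.3953·log₂(0.3953/0.1847) = 0.43395
  Q(2)·log₂(Q(2)/P(2)) = 0.0099·log₂(0.0099/0.3041) = -0.04892
  Q(3)·log₂(Q(3)/P(3)) = 0.2867·log₂(0.2867/0.0133) = 1.27009
  Q(4)·log₂(Q(4)/P(4)) = 0.3081·log₂(0.3081/0.4979) = -0.21335

D_KL(Q||P) = 0.43395 - 0.04892 + 1.27009 - 0.21335 = 1.44177 ≈ 1.4418 bits

These are NOT equal (difference: 0.1438 bits). KL divergence is asymmetric: D_KL(P||Q) ≠ D_KL(Q||P) in general.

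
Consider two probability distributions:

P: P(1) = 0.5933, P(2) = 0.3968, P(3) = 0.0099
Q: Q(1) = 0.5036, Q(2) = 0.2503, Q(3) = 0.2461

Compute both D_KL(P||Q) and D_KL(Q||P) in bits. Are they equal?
D_KL(P||Q) = 0.3582 bits, D_KL(Q||P) = 0.8554 bits. No, they are not equal.

D_KL(P||Q) = Σ P(x) log₂(P(x)/Q(x))

Computing term by term:
  P(1)·log₂(P(1)/Q(1)) = 0.5933·log₂(0.5933/0.5036) = 0.14031
  P(2)·log₂(P(2)/Q(2)) = 0.3968·log₂(0.3968/0.2503) = 0.26377
  P(3)·log₂(P(3)/Q(3)) = 0.0099·log₂(0.0099/0.2461) = -0.04589

D_KL(P||Q) = 0.14031 + 0.26377 - 0.04589 = 0.35819 ≈ 0.3582 bits

D_KL(Q||P) = Σ Q(x) log₂(Q(x)/P(x))

Computing term by term:
  Q(1)·log₂(Q(1)/P(1)) = 0.5036·log₂(0.5036/0.5933) = -0.11909
  Q(2)·log₂(Q(2)/P(2)) = 0.2503·log₂(0.2503/0.3968) = -0.16639
  Q(3)·log₂(Q(3)/P(3)) = 0.2461·log₂(0.2461/0.0099) = 1.14084

D_KL(Q||P) = -0.11909 - 0.16639 + 1.14084 = 0.85536 ≈ 0.8554 bits

These are NOT equal (difference: 0.4972 bits). KL divergence is asymmetric: D_KL(P||Q) ≠ D_KL(Q||P) in general.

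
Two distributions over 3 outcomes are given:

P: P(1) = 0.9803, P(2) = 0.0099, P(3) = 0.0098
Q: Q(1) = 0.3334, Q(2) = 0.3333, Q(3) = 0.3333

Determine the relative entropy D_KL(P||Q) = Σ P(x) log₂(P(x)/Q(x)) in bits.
1.4252 bits

D_KL(P||Q) = Σ P(x) log₂(P(x)/Q(x))

Computing term by term:
  P(1)·log₂(P(1)/Q(1)) = 0.9803·log₂(0.9803/0.3334) = 1.52532
  P(2)·log₂(P(2)/Q(2)) = 0.0099·log₂(0.0099/0.3333) = -0.05023
  P(3)·log₂(P(3)/Q(3)) = 0.0098·log₂(0.0098/0.3333) = -0.04986

D_KL(P||Q) = 1.52532 - 0.05023 - 0.04986 = 1.42523 ≈ 1.4252 bits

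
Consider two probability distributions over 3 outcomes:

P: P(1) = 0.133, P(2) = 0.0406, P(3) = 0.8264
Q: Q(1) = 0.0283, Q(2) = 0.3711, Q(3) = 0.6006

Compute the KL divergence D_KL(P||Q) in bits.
0.5478 bits

D_KL(P||Q) = Σ P(x) log₂(P(x)/Q(x))

Computing term by term:
  P(1)·log₂(P(1)/Q(1)) = 0.133·log₂(0.133/0.0283) = 0.29693
  P(2)·log₂(P(2)/Q(2)) = 0.0406·log₂(0.0406/0.3711) = -0.12961
  P(3)·log₂(P(3)/Q(3)) = 0.8264·log₂(0.8264/0.6006) = 0.38050

D_KL(P||Q) = 0.29693 - 0.12961 + 0.38050 = 0.54782 ≈ 0.5478 bits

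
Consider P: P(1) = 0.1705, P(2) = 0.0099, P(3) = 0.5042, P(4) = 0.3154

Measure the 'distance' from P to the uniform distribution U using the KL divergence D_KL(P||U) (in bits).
0.4758 bits

U(i) = 1/4 for all i

D_KL(P||U) = Σ P(x) log₂(P(x) / (1/4))
           = Σ P(x) log₂(P(x)) + log₂(4)
           = log₂(4) - H(P)

H(P) = -Σ P(x) log₂(P(x)):
  -P(1)·log₂(P(1)) = -(0.1705)·log₂(0.1705) = 0.43514
  -P(2)·log₂(P(2)) = -(0.0099)·log₂(0.0099) = 0.06592
  -P(3)·log₂(P(3)) = -(0.5042)·log₂(0.5042) = 0.49812
  -P(4)·log₂(P(4)) = -(0.3154)·log₂(0.3154) = 0.52506
H(P) = 0.43514 + 0.06592 + 0.49812 + 0.52506 = 1.52424 bits

log₂(4) = 2.00000 bits

D_KL(P||U) = 2.00000 - 1.52424 = 0.47576 ≈ 0.4758 bits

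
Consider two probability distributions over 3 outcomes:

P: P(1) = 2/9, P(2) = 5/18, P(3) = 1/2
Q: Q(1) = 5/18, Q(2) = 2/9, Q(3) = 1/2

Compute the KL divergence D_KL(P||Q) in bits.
0.0179 bits

D_KL(P||Q) = Σ P(x) log₂(P(x)/Q(x))

Computing term by term:
  P(1)·log₂(P(1)/Q(1)) = (2/9)·log₂((2/9)/(5/18)) = -0.07154
  P(2)·log₂(P(2)/Q(2)) = (5/18)·log₂((5/18)/(2/9)) = 0.08942
  P(3)·log₂(P(3)/Q(3)) = (1/2)·log₂((1/2)/(1/2)) = 0.00000

D_KL(P||Q) = -0.07154 + 0.08942 + 0.00000 = 0.01788 ≈ 0.0179 bits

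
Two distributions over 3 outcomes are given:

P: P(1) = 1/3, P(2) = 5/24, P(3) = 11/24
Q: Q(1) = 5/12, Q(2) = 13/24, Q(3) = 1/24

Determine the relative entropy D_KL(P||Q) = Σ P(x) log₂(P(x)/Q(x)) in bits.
1.1911 bits

D_KL(P||Q) = Σ P(x) log₂(P(x)/Q(x))

Computing term by term:
  P(1)·log₂(P(1)/Q(1)) = (1/3)·log₂((1/3)/(5/12)) = -0.10731
  P(2)·log₂(P(2)/Q(2)) = (5/24)·log₂((5/24)/(13/24)) = -0.28719
  P(3)·log₂(P(3)/Q(3)) = (11/24)·log₂((11/24)/(1/24)) = 1.58557

D_KL(P||Q) = -0.10731 - 0.28719 + 1.58557 = 1.19107 ≈ 1.1911 bits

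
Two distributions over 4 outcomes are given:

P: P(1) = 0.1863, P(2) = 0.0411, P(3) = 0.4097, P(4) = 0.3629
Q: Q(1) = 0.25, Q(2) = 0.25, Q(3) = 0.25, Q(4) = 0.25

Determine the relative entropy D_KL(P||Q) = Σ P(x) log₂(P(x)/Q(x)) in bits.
0.3010 bits

D_KL(P||Q) = Σ P(x) log₂(P(x)/Q(x))

Computing term by term:
  P(1)·log₂(P(1)/Q(1)) = 0.1863·log₂(0.1863/0.25) = -0.07905
  P(2)·log₂(P(2)/Q(2)) = 0.0411·log₂(0.0411/0.25) = -0.10705
  P(3)·log₂(P(3)/Q(3)) = 0.4097·log₂(0.4097/0.25) = 0.29197
  P(4)·log₂(P(4)/Q(4)) = 0.3629·log₂(0.3629/0.25) = 0.19511

D_KL(P||Q) = -0.07905 - 0.10705 + 0.29197 + 0.19511 = 0.30098 ≈ 0.3010 bits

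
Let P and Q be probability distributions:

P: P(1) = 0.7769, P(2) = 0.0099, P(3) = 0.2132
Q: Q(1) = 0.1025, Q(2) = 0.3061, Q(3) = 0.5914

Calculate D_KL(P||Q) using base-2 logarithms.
1.9074 bits

D_KL(P||Q) = Σ P(x) log₂(P(x)/Q(x))

Computing term by term:
  P(1)·log₂(P(1)/Q(1)) = 0.7769·log₂(0.7769/0.1025) = 2.27018
  P(2)·log₂(P(2)/Q(2)) = 0.0099·log₂(0.0099/0.3061) = -0.04901
  P(3)·log₂(P(3)/Q(3)) = 0.2132·log₂(0.2132/0.5914) = -0.31381

D_KL(P||Q) = 2.27018 - 0.04901 - 0.31381 = 1.90736 ≈ 1.9074 bits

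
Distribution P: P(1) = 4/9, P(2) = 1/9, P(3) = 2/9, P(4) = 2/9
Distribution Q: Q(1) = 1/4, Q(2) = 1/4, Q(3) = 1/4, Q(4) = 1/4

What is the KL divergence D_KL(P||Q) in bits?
0.1634 bits

D_KL(P||Q) = Σ P(x) log₂(P(x)/Q(x))

Computing term by term:
  P(1)·log₂(P(1)/Q(1)) = (4/9)·log₂((4/9)/(1/4)) = 0.36892
  P(2)·log₂(P(2)/Q(2)) = (1/9)·log₂((1/9)/(1/4)) = -0.12999
  P(3)·log₂(P(3)/Q(3)) = (2/9)·log₂((2/9)/(1/4)) = -0.03776
  P(4)·log₂(P(4)/Q(4)) = (2/9)·log₂((2/9)/(1/4)) = -0.03776

D_KL(P||Q) = 0.36892 - 0.12999 - 0.03776 - 0.03776 = 0.16341 ≈ 0.1634 bits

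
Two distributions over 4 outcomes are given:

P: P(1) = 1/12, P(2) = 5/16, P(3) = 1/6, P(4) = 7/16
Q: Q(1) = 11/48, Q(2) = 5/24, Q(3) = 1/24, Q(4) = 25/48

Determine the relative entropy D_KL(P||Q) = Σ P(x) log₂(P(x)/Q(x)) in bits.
0.2845 bits

D_KL(P||Q) = Σ P(x) log₂(P(x)/Q(x))

Computing term by term:
  P(1)·log₂(P(1)/Q(1)) = (1/12)·log₂((1/12)/(11/48)) = -0.12162
  P(2)·log₂(P(2)/Q(2)) = (5/16)·log₂((5/16)/(5/24)) = 0.18280
  P(3)·log₂(P(3)/Q(3)) = (1/6)·log₂((1/6)/(1/24)) = 0.33333
  P(4)·log₂(P(4)/Q(4)) = (7/16)·log₂((7/16)/(25/48)) = -0.11005

D_KL(P||Q) = -0.12162 + 0.18280 + 0.33333 - 0.11005 = 0.28446 ≈ 0.2845 bits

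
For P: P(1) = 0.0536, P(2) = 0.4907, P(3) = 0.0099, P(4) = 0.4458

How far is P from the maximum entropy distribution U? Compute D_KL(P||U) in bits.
0.6842 bits

U(i) = 1/4 for all i

D_KL(P||U) = Σ P(x) log₂(P(x) / (1/4))
           = Σ P(x) log₂(P(x)) + log₂(4)
           = log₂(4) - H(P)

H(P) = -Σ P(x) log₂(P(x)):
  -P(1)·log₂(P(1)) = -(0.0536)·log₂(0.0536) = 0.22628
  -P(2)·log₂(P(2)) = -(0.4907)·log₂(0.4907) = 0.50399
  -P(3)·log₂(P(3)) = -(0.0099)·log₂(0.0099) = 0.06592
  -P(4)·log₂(P(4)) = -(0.4458)·log₂(0.4458) = 0.51959
H(P) = 0.22628 + 0.50399 + 0.06592 + 0.51959 = 1.31578 bits

log₂(4) = 2.00000 bits

D_KL(P||U) = 2.00000 - 1.31578 = 0.68422 ≈ 0.6842 bits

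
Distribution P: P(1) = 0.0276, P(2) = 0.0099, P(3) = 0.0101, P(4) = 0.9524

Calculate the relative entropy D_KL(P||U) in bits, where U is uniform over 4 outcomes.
1.6572 bits

U(i) = 1/4 for all i

D_KL(P||U) = Σ P(x) log₂(P(x) / (1/4))
           = Σ P(x) log₂(P(x)) + log₂(4)
           = log₂(4) - H(P)

H(P) = -Σ P(x) log₂(P(x)):
  -P(1)·log₂(P(1)) = -(0.0276)·log₂(0.0276) = 0.14295
  -P(2)·log₂(P(2)) = -(0.0099)·log₂(0.0099) = 0.06592
  -P(3)·log₂(P(3)) = -(0.0101)·log₂(0.0101) = 0.06696
  -P(4)·log₂(P(4)) = -(0.9524)·log₂(0.9524) = 0.06701
H(P) = 0.14295 + 0.06592 + 0.06696 + 0.06701 = 0.34284 bits

log₂(4) = 2.00000 bits

D_KL(P||U) = 2.00000 - 0.34284 = 1.65716 ≈ 1.6572 bits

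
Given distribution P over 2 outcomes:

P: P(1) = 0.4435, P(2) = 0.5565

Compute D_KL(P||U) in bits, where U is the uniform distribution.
0.0092 bits

U(i) = 1/2 for all i

D_KL(P||U) = Σ P(x) log₂(P(x) / (1/2))
           = Σ P(x) log₂(P(x)) + log₂(2)
           = log₂(2) - H(P)

H(P) = -Σ P(x) log₂(P(x)):
  -P(1)·log₂(P(1)) = -(0.4435)·log₂(0.4435) = 0.52022
  -P(2)·log₂(P(2)) = -(0.5565)·log₂(0.5565) = 0.47055
H(P) = 0.52022 + 0.47055 = 0.99077 bits

log₂(2) = 1.00000 bits

D_KL(P||U) = 1.00000 - 0.99077 = 0.00923 ≈ 0.0092 bits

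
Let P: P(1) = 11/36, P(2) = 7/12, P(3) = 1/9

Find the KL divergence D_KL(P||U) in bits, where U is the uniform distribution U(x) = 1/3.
0.2565 bits

U(i) = 1/3 for all i

D_KL(P||U) = Σ P(x) log₂(P(x) / (1/3))
           = Σ P(x) log₂(P(x)) + log₂(3)
           = log₂(3) - H(P)

H(P) = -Σ P(x) log₂(P(x)):
  -P(1)·log₂(P(1)) = -(11/36)·log₂(11/36) = 0.52265
  -P(2)·log₂(P(2)) = -(7/12)·log₂(7/12) = 0.45360
  -P(3)·log₂(P(3)) = -(1/9)·log₂(1/9) = 0.35221
H(P) = 0.52265 + 0.45360 + 0.35221 = 1.32846 bits

log₂(3) = 1.58496 bits

D_KL(P||U) = 1.58496 - 1.32846 = 0.25650 ≈ 0.2565 bits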